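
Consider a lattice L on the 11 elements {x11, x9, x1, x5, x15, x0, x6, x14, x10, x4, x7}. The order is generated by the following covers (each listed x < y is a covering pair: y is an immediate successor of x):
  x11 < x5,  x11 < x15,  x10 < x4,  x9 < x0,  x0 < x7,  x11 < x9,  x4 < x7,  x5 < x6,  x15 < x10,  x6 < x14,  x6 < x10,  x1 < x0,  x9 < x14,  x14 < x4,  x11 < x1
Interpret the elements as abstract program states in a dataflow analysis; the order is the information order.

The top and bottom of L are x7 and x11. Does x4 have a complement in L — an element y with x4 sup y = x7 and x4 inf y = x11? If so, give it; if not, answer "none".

Need y with x4 ∨ y = x7 and x4 ∧ y = x11.
Checking each element gives: x1.

x1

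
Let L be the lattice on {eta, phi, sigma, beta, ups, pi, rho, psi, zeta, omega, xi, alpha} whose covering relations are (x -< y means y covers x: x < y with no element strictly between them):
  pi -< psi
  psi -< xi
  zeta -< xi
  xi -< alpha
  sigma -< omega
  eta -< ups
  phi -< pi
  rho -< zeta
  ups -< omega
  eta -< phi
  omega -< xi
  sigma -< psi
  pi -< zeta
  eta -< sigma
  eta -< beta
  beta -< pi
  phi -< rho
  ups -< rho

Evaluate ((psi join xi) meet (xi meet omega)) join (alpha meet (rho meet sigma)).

psi ∨ xi = xi
xi ∧ omega = omega
xi ∧ omega = omega
rho ∧ sigma = eta
alpha ∧ eta = eta
omega ∨ eta = omega

omega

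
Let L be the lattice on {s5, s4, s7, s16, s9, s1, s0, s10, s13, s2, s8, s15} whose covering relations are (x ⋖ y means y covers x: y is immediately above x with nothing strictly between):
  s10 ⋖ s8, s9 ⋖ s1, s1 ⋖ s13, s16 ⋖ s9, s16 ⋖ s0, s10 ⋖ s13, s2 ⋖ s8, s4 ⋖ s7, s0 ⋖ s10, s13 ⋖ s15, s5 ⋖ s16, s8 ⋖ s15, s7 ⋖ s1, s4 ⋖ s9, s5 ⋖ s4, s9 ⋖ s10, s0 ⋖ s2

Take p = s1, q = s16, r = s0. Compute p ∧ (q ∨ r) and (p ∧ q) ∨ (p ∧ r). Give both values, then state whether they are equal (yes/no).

s16; s16; yes

q ∨ r = s0, so p ∧ (q ∨ r) = s1 ∧ s0 = s16.
p ∧ q = s16 and p ∧ r = s16, so (p ∧ q) ∨ (p ∧ r) = s16 ∨ s16 = s16.
Equal: yes.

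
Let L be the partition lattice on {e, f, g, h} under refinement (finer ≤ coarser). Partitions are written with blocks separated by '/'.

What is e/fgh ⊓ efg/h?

The meet (common refinement) of e/fgh and efg/h intersects blocks pairwise, giving e/fg/h.

e/fg/h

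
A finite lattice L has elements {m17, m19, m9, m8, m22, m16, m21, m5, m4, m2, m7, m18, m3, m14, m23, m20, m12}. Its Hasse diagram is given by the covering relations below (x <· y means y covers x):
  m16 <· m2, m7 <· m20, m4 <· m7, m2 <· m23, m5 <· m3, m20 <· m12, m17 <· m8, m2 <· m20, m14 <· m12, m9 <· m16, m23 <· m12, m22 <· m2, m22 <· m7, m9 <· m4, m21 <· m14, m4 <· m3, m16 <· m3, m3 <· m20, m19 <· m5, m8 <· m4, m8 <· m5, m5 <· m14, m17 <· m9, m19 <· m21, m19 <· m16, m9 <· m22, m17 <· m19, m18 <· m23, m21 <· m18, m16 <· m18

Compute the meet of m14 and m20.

m5

Common lower bounds of {m14, m20}: m17, m19, m5, m8.
The greatest among these is m5.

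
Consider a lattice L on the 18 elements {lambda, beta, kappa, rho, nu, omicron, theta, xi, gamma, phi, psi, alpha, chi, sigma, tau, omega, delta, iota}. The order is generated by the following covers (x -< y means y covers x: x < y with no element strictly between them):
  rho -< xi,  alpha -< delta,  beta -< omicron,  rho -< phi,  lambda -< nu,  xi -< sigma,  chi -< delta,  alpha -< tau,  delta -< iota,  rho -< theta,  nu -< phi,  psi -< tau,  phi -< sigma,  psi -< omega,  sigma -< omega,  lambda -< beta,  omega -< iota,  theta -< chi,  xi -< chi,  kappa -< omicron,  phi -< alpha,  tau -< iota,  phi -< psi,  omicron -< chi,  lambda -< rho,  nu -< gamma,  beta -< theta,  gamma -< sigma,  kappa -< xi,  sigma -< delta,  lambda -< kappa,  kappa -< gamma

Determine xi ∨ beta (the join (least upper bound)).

Common upper bounds of {xi, beta}: chi, delta, iota.
The least among these is chi.

chi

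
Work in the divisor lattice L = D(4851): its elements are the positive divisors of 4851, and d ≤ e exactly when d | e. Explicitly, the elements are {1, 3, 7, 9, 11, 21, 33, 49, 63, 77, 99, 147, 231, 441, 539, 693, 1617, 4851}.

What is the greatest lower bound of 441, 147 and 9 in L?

3

In the divisibility order, the meet is the greatest common divisor: gcd(441, 147, 9) = 3.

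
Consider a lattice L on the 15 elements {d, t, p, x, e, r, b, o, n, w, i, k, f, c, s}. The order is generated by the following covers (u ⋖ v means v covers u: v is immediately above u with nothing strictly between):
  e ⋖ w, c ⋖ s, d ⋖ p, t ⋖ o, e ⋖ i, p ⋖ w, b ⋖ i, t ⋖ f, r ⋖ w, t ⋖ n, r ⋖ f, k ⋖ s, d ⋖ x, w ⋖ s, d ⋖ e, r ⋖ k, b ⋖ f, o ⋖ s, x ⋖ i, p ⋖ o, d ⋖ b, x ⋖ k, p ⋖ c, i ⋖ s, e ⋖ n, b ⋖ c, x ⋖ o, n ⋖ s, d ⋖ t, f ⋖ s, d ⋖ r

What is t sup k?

Common upper bounds of {t, k}: s.
The least among these is s.

s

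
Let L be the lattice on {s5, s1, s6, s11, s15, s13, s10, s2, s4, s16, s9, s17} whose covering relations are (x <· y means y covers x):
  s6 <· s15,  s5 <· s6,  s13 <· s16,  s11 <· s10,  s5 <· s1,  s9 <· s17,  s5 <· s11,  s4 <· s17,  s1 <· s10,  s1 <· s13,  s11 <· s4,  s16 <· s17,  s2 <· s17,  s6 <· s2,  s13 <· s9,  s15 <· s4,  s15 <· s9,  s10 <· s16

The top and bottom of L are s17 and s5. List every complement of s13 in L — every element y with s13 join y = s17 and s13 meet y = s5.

Need y with s13 ∨ y = s17 and s13 ∧ y = s5.
Checking each element gives: s2, s4.

s2, s4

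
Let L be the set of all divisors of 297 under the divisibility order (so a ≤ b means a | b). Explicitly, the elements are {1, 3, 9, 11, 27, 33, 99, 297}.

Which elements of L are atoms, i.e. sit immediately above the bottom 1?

11, 3

The atoms are exactly the elements that cover 1: 11, 3.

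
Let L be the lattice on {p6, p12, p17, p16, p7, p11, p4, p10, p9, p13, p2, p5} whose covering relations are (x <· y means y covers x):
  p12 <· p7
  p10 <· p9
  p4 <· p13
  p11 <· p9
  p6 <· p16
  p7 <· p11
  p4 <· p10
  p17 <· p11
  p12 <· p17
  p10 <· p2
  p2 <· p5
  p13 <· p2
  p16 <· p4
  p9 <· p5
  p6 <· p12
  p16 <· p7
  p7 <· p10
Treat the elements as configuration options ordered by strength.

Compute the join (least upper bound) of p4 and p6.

Common upper bounds of {p4, p6}: p10, p13, p2, p4, p5, p9.
The least among these is p4.

p4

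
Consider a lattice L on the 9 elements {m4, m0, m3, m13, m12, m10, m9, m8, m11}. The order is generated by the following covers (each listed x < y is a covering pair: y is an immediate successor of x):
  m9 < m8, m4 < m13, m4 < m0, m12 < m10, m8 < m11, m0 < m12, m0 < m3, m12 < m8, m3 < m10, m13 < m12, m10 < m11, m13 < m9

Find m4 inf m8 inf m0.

m4

Common lower bounds of {m4, m8, m0}: m4.
The greatest among these is m4.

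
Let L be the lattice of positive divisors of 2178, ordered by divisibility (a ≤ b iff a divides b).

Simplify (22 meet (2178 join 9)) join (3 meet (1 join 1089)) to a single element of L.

2178 ∨ 9 = 2178
22 ∧ 2178 = 22
1 ∨ 1089 = 1089
3 ∧ 1089 = 3
22 ∨ 3 = 66

66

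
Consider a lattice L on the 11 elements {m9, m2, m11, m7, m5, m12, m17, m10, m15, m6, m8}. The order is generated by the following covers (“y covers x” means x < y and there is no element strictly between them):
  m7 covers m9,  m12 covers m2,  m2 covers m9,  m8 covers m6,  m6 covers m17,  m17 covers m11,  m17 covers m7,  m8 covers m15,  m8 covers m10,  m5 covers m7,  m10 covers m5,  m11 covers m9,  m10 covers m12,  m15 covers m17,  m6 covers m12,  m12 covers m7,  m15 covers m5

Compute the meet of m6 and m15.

m17

Common lower bounds of {m6, m15}: m11, m17, m7, m9.
The greatest among these is m17.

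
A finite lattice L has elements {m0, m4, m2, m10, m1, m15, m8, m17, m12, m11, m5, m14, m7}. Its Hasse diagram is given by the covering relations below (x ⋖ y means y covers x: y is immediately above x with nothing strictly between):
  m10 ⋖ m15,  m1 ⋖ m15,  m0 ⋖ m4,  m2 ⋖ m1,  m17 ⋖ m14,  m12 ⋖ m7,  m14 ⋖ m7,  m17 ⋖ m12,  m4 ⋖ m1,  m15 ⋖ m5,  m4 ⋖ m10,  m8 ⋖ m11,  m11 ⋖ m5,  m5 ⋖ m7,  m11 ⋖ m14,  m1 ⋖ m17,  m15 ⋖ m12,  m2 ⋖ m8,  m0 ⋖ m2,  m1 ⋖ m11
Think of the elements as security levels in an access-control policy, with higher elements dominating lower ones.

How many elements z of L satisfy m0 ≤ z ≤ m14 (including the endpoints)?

The interval [m0, m14] = {m0, m1, m11, m14, m17, m2, m4, m8}, which has 8 elements.

8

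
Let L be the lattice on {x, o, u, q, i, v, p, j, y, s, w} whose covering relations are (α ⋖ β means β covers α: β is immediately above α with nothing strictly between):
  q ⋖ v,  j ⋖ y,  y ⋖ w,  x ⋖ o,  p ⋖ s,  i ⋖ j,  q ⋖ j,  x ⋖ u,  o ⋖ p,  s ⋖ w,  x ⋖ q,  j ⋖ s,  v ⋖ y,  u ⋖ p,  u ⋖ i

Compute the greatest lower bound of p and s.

Common lower bounds of {p, s}: o, p, u, x.
The greatest among these is p.

p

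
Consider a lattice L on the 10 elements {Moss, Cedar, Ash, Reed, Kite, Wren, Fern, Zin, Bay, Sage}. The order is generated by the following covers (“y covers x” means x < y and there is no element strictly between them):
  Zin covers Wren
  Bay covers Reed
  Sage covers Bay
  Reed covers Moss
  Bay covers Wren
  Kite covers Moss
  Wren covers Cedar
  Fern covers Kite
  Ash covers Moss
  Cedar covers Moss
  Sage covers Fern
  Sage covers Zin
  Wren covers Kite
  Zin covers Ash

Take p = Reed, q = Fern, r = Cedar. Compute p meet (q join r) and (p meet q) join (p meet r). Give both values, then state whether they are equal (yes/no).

q join r = Sage, so p meet (q join r) = Reed meet Sage = Reed.
p meet q = Moss and p meet r = Moss, so (p meet q) join (p meet r) = Moss join Moss = Moss.
Equal: no.

Reed; Moss; no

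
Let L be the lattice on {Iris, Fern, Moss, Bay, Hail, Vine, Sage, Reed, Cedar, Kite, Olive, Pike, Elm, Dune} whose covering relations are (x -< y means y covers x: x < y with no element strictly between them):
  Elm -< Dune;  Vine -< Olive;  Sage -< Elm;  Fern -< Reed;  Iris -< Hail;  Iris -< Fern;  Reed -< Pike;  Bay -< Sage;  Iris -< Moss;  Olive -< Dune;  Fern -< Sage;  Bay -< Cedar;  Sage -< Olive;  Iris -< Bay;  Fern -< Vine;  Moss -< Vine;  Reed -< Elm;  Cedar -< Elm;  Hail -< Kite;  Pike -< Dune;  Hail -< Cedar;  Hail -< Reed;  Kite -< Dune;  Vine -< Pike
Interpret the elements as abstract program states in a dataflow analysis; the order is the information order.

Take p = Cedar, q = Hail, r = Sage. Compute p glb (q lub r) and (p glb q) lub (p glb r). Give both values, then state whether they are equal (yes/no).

Cedar; Cedar; yes

q lub r = Elm, so p glb (q lub r) = Cedar glb Elm = Cedar.
p glb q = Hail and p glb r = Bay, so (p glb q) lub (p glb r) = Hail lub Bay = Cedar.
Equal: yes.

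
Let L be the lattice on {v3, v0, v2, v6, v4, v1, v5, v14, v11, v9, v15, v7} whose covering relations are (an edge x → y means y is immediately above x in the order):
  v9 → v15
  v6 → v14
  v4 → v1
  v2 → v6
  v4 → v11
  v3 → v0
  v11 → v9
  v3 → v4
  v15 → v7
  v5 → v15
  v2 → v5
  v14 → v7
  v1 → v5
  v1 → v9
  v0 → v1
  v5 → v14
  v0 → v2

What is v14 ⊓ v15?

v5

Common lower bounds of {v14, v15}: v0, v1, v2, v3, v4, v5.
The greatest among these is v5.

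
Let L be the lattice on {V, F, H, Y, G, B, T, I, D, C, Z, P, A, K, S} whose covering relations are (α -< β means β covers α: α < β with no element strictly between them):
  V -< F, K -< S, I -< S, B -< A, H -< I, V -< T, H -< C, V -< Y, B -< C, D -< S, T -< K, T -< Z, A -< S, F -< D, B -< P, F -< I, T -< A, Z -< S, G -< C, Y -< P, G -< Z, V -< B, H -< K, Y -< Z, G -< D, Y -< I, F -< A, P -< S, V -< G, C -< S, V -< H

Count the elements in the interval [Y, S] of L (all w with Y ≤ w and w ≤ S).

5

The interval [Y, S] = {I, P, S, Y, Z}, which has 5 elements.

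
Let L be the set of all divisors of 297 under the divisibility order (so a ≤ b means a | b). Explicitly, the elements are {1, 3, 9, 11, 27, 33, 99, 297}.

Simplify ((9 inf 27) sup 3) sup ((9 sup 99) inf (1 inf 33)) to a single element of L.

9 ∧ 27 = 9
9 ∨ 3 = 9
9 ∨ 99 = 99
1 ∧ 33 = 1
99 ∧ 1 = 1
9 ∨ 1 = 9

9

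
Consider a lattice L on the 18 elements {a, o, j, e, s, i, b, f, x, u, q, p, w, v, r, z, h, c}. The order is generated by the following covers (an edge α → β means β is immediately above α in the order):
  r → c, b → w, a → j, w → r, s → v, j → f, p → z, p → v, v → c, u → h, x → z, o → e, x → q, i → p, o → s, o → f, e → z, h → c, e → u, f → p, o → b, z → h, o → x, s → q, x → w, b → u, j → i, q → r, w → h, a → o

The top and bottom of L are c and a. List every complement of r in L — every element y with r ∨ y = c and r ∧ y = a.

i, j

Need y with r ∨ y = c and r ∧ y = a.
Checking each element gives: i, j.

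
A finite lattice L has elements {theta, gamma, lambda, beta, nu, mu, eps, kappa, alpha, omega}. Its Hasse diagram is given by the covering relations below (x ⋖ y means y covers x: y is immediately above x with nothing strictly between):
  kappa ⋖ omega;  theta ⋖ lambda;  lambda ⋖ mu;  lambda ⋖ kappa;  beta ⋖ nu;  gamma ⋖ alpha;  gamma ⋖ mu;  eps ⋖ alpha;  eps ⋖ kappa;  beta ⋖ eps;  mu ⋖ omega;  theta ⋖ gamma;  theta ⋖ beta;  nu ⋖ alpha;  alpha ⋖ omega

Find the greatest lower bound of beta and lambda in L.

theta

Common lower bounds of {beta, lambda}: theta.
The greatest among these is theta.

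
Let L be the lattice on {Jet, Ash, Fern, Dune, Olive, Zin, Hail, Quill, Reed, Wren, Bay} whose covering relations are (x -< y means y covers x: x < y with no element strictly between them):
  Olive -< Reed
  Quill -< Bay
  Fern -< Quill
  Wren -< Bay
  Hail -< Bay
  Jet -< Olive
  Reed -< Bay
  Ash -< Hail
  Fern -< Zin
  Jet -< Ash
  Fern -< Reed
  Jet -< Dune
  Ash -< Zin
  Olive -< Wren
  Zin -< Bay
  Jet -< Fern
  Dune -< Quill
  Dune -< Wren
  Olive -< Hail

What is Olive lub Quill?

Common upper bounds of {Olive, Quill}: Bay.
The least among these is Bay.

Bay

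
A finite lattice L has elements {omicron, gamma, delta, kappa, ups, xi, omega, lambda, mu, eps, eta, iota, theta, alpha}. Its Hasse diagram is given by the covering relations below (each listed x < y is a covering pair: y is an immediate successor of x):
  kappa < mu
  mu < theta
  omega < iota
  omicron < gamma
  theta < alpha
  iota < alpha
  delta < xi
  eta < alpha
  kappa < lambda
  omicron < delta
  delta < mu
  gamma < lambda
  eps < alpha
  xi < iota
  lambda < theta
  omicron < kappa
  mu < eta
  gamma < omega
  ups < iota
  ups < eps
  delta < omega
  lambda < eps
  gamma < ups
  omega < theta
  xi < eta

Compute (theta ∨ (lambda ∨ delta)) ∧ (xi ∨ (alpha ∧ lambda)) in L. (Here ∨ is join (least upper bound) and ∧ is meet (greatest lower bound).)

lambda ∨ delta = theta
theta ∨ theta = theta
alpha ∧ lambda = lambda
xi ∨ lambda = alpha
theta ∧ alpha = theta

theta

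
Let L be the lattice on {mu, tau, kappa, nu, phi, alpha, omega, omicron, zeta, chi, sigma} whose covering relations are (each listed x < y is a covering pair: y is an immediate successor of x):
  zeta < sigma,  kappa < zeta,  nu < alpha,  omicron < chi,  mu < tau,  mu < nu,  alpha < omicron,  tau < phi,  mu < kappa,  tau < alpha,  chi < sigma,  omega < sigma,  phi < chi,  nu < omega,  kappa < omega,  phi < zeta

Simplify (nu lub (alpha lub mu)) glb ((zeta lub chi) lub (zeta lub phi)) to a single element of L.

alpha ∨ mu = alpha
nu ∨ alpha = alpha
zeta ∨ chi = sigma
zeta ∨ phi = zeta
sigma ∨ zeta = sigma
alpha ∧ sigma = alpha

alpha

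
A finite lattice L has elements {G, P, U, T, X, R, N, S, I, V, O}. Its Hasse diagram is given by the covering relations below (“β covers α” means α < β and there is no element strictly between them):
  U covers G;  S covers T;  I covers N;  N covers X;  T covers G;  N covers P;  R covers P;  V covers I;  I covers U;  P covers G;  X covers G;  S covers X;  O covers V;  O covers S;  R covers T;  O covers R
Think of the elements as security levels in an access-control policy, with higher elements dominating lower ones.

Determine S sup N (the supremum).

Common upper bounds of {S, N}: O.
The least among these is O.

O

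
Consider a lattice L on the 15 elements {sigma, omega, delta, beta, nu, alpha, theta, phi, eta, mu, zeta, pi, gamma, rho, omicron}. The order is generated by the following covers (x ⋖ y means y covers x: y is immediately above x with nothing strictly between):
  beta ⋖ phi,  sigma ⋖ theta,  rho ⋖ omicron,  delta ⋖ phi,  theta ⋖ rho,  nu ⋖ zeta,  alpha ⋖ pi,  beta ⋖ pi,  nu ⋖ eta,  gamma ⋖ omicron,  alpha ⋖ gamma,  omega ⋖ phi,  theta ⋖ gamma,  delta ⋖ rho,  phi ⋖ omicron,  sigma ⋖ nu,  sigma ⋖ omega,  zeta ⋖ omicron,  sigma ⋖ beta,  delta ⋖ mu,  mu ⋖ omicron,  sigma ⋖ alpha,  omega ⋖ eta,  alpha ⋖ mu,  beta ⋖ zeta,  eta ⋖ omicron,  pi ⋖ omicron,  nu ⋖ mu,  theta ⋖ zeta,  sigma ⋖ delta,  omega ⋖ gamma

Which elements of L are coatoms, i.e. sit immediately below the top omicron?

eta, gamma, mu, phi, pi, rho, zeta

The coatoms are exactly the elements covered by omicron: eta, gamma, mu, phi, pi, rho, zeta.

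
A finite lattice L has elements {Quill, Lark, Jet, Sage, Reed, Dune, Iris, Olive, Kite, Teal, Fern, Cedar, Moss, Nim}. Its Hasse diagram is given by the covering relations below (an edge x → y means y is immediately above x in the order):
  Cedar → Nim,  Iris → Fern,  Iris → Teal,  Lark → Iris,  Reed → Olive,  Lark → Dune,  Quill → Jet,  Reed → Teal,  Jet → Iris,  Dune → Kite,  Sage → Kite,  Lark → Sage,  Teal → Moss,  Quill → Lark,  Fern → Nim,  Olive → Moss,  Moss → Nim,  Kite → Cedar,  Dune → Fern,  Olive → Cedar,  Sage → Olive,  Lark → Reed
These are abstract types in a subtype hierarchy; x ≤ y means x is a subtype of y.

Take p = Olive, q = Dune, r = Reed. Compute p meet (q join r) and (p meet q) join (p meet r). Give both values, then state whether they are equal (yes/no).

q join r = Cedar, so p meet (q join r) = Olive meet Cedar = Olive.
p meet q = Lark and p meet r = Reed, so (p meet q) join (p meet r) = Lark join Reed = Reed.
Equal: no.

Olive; Reed; no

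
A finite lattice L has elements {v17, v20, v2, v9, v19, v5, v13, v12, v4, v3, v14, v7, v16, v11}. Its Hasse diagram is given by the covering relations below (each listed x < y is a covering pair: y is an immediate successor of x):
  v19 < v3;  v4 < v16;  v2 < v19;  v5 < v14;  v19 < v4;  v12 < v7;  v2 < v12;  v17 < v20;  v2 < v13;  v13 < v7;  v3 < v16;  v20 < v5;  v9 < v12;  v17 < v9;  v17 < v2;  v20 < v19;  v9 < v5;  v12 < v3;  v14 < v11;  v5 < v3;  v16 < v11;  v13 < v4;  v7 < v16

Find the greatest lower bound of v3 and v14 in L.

v5

Common lower bounds of {v3, v14}: v17, v20, v5, v9.
The greatest among these is v5.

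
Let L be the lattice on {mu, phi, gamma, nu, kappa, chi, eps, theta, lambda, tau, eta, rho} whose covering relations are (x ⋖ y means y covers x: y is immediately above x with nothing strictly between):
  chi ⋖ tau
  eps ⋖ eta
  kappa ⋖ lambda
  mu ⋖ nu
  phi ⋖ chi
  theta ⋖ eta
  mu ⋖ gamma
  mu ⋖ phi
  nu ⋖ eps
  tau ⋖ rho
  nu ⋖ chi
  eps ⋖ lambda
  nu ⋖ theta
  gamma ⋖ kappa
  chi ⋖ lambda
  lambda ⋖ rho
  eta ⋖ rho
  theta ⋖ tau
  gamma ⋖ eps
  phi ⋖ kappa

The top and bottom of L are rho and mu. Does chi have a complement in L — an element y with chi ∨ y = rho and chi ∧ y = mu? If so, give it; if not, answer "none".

none

For every candidate y, either chi ∨ y ≠ rho or chi ∧ y ≠ mu; no complement exists.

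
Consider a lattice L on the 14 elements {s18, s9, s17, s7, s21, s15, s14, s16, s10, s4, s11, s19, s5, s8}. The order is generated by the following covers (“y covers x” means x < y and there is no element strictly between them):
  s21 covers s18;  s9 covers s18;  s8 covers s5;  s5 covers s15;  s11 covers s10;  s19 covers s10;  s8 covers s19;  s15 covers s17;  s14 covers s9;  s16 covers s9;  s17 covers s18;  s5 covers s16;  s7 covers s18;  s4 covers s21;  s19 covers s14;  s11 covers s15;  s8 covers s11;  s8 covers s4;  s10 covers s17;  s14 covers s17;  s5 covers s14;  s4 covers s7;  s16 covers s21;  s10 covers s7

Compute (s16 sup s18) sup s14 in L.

s5

s16 ∨ s18 = s16
s16 ∨ s14 = s5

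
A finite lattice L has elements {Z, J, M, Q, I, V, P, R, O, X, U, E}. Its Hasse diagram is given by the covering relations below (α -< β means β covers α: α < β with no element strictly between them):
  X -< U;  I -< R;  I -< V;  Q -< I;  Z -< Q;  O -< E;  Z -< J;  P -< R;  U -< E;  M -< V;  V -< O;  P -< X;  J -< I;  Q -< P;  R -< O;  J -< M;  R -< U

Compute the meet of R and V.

Common lower bounds of {R, V}: I, J, Q, Z.
The greatest among these is I.

I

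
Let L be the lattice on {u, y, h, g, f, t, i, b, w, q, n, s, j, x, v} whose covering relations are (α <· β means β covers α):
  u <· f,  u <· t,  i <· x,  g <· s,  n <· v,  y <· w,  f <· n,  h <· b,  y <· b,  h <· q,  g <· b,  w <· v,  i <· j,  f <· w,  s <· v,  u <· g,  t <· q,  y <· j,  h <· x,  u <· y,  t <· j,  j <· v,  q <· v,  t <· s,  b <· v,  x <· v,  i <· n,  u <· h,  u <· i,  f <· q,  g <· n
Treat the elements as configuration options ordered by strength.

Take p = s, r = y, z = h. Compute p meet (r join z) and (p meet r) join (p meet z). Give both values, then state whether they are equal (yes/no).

r join z = b, so p meet (r join z) = s meet b = g.
p meet r = u and p meet z = u, so (p meet r) join (p meet z) = u join u = u.
Equal: no.

g; u; no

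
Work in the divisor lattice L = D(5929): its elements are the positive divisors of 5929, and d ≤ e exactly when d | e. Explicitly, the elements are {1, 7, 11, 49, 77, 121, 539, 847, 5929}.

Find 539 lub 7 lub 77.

539

Common upper bounds of {539, 7, 77}: 539, 5929.
The least among these is 539.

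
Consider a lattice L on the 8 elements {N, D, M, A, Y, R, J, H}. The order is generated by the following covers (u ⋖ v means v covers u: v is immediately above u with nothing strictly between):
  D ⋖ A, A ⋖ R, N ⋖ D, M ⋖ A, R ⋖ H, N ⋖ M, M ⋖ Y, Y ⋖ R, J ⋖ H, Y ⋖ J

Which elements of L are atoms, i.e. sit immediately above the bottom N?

The atoms are exactly the elements that cover N: D, M.

D, M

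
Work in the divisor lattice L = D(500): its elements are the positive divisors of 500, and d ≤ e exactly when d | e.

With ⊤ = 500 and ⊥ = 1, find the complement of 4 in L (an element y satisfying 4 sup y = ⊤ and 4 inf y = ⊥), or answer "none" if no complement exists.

125

Need y with 4 ∨ y = 500 and 4 ∧ y = 1.
Checking each element gives: 125.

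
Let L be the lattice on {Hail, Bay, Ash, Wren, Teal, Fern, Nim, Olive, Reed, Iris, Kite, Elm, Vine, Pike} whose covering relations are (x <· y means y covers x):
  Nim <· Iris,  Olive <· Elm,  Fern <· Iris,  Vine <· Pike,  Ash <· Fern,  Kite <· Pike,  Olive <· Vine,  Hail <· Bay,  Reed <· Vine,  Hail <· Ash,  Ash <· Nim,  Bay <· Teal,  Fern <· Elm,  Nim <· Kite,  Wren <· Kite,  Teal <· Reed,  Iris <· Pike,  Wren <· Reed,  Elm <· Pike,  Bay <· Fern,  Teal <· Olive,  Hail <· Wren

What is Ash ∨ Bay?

Common upper bounds of {Ash, Bay}: Elm, Fern, Iris, Pike.
The least among these is Fern.

Fern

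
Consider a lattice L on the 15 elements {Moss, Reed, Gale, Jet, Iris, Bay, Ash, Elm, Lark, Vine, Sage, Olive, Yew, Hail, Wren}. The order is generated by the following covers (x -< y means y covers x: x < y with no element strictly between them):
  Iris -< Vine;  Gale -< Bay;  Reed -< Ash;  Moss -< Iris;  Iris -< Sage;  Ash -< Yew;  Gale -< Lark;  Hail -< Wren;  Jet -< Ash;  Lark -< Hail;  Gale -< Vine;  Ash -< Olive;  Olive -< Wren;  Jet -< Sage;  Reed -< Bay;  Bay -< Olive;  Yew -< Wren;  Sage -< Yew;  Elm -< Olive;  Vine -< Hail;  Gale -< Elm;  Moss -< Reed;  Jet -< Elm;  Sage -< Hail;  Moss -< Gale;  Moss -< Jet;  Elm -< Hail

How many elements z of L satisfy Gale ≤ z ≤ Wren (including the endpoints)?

8

The interval [Gale, Wren] = {Bay, Elm, Gale, Hail, Lark, Olive, Vine, Wren}, which has 8 elements.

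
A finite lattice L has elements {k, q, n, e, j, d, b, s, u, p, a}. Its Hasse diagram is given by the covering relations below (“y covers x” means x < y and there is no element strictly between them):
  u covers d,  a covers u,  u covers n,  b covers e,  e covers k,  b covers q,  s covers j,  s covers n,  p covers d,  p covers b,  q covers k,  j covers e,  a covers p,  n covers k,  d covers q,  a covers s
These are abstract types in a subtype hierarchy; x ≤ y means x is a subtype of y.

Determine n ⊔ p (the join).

a

Common upper bounds of {n, p}: a.
The least among these is a.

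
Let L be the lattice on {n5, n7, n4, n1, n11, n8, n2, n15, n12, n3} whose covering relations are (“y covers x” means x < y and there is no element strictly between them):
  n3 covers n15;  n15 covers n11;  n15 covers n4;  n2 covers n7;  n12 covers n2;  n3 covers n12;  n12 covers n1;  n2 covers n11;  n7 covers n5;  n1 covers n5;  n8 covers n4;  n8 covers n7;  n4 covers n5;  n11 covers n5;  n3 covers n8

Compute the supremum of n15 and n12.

n3

Common upper bounds of {n15, n12}: n3.
The least among these is n3.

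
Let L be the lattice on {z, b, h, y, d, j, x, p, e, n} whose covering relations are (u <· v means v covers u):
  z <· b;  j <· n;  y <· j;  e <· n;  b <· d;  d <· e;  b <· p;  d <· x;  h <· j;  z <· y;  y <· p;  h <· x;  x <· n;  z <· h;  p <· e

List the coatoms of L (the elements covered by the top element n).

e, j, x

The coatoms are exactly the elements covered by n: e, j, x.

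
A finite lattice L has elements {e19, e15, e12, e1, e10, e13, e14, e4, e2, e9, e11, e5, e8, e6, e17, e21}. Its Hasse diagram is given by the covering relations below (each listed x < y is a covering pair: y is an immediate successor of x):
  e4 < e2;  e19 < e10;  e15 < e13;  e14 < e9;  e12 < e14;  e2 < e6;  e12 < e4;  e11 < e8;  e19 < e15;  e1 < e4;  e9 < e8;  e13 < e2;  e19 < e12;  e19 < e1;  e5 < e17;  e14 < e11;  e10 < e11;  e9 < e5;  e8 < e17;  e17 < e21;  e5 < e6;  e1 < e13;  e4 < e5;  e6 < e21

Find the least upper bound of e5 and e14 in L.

e5

Common upper bounds of {e5, e14}: e17, e21, e5, e6.
The least among these is e5.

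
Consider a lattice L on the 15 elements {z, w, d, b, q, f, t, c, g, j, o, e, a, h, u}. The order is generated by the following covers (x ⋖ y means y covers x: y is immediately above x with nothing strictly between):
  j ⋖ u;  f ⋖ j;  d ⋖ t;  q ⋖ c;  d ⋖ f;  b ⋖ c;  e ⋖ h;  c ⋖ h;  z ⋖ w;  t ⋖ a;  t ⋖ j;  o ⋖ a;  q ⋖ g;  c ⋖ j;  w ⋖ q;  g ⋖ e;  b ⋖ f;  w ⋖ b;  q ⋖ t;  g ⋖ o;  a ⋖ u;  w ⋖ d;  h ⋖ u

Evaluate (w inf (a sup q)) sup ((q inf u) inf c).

a ∨ q = a
w ∧ a = w
q ∧ u = q
q ∧ c = q
w ∨ q = q

q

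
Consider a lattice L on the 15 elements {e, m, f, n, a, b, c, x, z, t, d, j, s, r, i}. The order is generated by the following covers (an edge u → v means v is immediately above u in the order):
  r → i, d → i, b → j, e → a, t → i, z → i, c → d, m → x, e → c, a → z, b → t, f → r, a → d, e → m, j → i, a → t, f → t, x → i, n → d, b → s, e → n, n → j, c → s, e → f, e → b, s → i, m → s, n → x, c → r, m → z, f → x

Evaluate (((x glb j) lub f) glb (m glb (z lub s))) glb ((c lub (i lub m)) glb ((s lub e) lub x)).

x ∧ j = n
n ∨ f = x
z ∨ s = i
m ∧ i = m
x ∧ m = m
i ∨ m = i
c ∨ i = i
s ∨ e = s
s ∨ x = i
i ∧ i = i
m ∧ i = m

m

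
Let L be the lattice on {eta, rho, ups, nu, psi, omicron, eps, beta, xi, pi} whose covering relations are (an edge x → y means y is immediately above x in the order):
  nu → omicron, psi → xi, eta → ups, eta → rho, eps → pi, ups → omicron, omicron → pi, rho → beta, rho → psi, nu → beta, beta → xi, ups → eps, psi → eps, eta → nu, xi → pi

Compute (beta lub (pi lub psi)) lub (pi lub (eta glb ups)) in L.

pi

pi ∨ psi = pi
beta ∨ pi = pi
eta ∧ ups = eta
pi ∨ eta = pi
pi ∨ pi = pi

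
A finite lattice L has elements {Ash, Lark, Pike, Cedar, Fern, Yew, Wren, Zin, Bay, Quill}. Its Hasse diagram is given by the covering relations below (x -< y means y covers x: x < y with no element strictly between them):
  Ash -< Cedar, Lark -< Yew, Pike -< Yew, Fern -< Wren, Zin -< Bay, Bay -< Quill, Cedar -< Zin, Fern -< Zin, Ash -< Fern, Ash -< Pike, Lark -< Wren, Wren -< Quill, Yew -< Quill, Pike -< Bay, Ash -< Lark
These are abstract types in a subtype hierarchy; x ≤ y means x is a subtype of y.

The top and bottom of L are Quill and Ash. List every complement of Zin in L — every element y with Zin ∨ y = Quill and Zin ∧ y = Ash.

Lark, Yew

Need y with Zin ∨ y = Quill and Zin ∧ y = Ash.
Checking each element gives: Lark, Yew.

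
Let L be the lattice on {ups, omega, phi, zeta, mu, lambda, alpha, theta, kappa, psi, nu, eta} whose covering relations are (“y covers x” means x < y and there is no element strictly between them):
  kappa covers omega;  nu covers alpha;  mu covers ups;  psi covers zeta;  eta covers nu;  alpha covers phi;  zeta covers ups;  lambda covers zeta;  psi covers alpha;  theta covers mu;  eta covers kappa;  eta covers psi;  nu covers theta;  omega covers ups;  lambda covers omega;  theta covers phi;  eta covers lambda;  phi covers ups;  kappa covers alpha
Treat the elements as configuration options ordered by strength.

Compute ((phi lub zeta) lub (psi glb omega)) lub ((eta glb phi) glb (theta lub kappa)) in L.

phi ∨ zeta = psi
psi ∧ omega = ups
psi ∨ ups = psi
eta ∧ phi = phi
theta ∨ kappa = eta
phi ∧ eta = phi
psi ∨ phi = psi

psi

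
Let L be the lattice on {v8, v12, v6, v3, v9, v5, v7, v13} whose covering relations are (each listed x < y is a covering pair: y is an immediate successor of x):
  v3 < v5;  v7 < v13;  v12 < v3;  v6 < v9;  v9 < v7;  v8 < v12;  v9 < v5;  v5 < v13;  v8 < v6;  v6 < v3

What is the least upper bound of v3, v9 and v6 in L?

v5

Common upper bounds of {v3, v9, v6}: v13, v5.
The least among these is v5.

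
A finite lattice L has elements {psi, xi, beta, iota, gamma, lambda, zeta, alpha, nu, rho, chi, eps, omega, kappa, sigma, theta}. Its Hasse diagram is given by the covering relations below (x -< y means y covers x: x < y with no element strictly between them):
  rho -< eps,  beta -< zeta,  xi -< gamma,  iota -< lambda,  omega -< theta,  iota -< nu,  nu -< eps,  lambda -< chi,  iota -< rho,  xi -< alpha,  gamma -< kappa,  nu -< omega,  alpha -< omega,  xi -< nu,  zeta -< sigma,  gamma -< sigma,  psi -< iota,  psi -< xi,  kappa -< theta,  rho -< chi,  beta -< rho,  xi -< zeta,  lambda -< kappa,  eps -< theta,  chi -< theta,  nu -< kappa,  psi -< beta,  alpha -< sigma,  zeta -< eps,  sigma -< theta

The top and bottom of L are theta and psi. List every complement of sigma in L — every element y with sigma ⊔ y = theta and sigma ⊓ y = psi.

iota, lambda

Need y with sigma ∨ y = theta and sigma ∧ y = psi.
Checking each element gives: iota, lambda.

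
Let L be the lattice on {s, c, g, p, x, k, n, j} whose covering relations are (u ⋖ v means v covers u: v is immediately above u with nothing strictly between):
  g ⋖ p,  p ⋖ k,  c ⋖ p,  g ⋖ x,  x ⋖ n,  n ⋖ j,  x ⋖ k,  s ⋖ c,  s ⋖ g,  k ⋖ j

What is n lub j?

Common upper bounds of {n, j}: j.
The least among these is j.

j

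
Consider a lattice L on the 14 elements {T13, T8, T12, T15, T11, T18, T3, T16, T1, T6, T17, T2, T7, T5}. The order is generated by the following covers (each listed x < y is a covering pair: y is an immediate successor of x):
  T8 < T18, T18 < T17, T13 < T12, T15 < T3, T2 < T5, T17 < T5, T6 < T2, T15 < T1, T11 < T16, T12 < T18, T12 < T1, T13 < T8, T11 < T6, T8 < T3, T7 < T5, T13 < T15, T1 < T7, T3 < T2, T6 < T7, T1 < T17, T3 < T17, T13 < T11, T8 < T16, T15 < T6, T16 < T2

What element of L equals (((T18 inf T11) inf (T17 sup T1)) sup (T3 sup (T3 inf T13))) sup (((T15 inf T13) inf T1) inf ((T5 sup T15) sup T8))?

T18 ∧ T11 = T13
T17 ∨ T1 = T17
T13 ∧ T17 = T13
T3 ∧ T13 = T13
T3 ∨ T13 = T3
T13 ∨ T3 = T3
T15 ∧ T13 = T13
T13 ∧ T1 = T13
T5 ∨ T15 = T5
T5 ∨ T8 = T5
T13 ∧ T5 = T13
T3 ∨ T13 = T3

T3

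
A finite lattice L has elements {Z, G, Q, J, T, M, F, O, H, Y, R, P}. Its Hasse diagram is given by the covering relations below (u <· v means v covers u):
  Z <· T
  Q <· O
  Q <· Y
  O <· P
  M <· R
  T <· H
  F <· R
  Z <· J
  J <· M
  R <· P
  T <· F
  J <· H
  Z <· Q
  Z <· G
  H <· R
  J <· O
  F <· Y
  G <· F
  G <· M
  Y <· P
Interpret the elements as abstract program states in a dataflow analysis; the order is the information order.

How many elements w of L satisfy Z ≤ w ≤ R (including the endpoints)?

8

The interval [Z, R] = {F, G, H, J, M, R, T, Z}, which has 8 elements.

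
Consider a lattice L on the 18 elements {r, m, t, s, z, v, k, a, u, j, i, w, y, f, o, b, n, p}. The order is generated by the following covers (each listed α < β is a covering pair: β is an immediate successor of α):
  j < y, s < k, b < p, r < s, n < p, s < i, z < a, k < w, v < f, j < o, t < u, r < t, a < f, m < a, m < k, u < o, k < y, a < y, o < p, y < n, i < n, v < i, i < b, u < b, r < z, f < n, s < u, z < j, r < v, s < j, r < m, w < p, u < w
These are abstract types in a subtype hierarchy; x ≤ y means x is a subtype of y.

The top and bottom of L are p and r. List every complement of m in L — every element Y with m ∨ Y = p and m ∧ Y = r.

Need Y with m ∨ Y = p and m ∧ Y = r.
Checking each element gives: b, o.

b, o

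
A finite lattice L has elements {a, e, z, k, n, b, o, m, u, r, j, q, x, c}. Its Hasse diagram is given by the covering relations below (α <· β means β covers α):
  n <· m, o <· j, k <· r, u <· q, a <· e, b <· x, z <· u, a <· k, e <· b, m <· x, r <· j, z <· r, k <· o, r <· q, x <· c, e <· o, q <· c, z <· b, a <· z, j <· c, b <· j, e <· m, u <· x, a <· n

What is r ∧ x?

Common lower bounds of {r, x}: a, z.
The greatest among these is z.

z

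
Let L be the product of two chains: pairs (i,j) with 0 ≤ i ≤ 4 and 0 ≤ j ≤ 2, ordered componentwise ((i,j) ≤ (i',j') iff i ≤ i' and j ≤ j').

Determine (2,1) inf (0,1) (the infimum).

Common lower bounds of {(2,1), (0,1)}: (0,0), (0,1).
The greatest among these is (0,1).

(0,1)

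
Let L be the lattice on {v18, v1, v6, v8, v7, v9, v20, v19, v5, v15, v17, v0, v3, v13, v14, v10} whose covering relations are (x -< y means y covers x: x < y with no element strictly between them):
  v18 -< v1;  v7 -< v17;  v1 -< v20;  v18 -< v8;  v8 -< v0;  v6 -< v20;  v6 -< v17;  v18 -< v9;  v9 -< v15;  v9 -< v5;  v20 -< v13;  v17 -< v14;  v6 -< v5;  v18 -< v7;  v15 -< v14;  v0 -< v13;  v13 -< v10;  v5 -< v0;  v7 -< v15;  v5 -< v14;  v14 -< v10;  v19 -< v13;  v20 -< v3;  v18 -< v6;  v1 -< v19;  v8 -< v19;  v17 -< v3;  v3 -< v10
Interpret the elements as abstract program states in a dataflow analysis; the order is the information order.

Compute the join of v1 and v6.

v20

Common upper bounds of {v1, v6}: v10, v13, v20, v3.
The least among these is v20.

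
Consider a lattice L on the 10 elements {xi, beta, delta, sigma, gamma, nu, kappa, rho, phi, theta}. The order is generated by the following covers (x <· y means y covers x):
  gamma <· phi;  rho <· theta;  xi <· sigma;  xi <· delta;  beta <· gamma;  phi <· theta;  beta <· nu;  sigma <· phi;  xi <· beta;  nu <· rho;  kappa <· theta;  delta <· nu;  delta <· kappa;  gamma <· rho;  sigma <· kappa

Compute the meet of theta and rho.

Common lower bounds of {theta, rho}: beta, delta, gamma, nu, rho, xi.
The greatest among these is rho.

rho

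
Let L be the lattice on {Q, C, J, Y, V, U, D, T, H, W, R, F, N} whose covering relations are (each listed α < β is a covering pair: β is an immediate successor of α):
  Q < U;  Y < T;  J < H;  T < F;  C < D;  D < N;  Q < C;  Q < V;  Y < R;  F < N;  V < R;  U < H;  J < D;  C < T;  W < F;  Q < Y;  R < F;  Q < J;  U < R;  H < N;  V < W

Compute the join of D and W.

Common upper bounds of {D, W}: N.
The least among these is N.

N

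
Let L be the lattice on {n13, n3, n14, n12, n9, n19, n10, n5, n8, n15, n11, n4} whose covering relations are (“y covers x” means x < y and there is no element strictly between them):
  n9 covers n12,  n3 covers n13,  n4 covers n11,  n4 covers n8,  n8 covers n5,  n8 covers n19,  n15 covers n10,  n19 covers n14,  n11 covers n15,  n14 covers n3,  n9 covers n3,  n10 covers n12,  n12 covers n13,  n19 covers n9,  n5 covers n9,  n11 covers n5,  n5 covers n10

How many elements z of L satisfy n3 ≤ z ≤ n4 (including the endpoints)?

8

The interval [n3, n4] = {n11, n14, n19, n3, n4, n5, n8, n9}, which has 8 elements.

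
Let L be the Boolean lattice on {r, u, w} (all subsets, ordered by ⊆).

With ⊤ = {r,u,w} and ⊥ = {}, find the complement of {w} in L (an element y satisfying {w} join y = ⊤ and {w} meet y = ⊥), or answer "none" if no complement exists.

Need y with {w} ∨ y = {r,u,w} and {w} ∧ y = {}.
Checking each element gives: {r,u}.

{r,u}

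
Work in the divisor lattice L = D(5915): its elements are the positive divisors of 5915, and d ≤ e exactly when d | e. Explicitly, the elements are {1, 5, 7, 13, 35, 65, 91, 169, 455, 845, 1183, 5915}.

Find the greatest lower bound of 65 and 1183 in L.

13

Common lower bounds of {65, 1183}: 1, 13.
The greatest among these is 13.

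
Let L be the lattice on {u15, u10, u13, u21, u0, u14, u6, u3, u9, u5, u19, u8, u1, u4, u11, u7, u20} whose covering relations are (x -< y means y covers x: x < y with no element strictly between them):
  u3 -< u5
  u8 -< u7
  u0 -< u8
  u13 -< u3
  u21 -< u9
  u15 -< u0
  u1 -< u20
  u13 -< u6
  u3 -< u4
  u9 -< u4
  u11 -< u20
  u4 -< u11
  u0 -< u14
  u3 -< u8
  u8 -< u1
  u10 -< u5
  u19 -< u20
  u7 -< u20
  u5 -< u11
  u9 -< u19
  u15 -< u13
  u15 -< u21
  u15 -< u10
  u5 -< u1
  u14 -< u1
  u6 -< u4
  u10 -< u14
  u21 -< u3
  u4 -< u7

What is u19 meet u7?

u9

Common lower bounds of {u19, u7}: u15, u21, u9.
The greatest among these is u9.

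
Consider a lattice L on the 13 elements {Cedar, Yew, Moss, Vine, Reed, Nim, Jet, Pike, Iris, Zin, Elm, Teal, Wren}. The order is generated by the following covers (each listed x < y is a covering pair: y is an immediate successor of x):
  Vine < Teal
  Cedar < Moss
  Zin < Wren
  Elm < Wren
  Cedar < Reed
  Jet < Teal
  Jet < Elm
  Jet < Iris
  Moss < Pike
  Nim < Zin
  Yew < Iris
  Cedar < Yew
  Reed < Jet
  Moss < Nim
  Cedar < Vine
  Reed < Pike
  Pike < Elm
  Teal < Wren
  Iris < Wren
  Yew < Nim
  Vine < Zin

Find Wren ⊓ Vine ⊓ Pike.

Common lower bounds of {Wren, Vine, Pike}: Cedar.
The greatest among these is Cedar.

Cedar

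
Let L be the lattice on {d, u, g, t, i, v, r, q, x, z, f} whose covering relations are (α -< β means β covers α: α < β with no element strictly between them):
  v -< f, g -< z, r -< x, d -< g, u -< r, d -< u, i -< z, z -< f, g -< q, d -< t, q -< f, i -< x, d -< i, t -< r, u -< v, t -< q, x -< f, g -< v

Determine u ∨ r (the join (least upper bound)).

Common upper bounds of {u, r}: f, r, x.
The least among these is r.

r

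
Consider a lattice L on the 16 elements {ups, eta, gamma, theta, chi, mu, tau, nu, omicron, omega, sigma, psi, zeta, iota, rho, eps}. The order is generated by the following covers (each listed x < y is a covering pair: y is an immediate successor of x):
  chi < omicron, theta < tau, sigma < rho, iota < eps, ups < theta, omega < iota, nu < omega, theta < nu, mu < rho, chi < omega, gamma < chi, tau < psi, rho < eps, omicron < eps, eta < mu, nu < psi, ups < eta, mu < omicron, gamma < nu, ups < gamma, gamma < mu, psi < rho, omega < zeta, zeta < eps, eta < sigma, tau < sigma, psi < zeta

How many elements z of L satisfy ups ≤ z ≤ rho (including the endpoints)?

The interval [ups, rho] = {eta, gamma, mu, nu, psi, rho, sigma, tau, theta, ups}, which has 10 elements.

10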